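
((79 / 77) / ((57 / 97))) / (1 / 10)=76630 / 4389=17.46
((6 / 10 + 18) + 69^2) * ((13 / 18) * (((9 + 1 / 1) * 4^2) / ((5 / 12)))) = 6627712 / 5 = 1325542.40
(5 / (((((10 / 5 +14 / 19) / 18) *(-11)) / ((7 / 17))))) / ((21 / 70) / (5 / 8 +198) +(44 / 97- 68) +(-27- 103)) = 4612430025 / 740195382212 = 0.01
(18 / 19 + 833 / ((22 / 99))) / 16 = 142479 / 608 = 234.34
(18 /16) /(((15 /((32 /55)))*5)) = 12 /1375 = 0.01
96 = 96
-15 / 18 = -5 / 6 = -0.83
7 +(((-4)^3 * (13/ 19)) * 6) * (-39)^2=-7592699/ 19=-399615.74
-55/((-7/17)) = 935/7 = 133.57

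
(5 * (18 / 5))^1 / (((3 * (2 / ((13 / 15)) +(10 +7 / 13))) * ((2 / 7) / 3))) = 819 / 167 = 4.90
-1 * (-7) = 7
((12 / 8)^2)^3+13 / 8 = 833 / 64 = 13.02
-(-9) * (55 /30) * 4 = 66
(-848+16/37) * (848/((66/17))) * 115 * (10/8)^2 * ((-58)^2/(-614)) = 68317928560000/374847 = 182255503.07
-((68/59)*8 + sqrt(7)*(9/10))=-544/59 - 9*sqrt(7)/10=-11.60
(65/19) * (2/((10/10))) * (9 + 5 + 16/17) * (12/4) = 99060/323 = 306.69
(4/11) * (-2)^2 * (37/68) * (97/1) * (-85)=-71780/11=-6525.45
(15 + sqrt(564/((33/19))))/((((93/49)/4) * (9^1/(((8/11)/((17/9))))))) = 7840/5797 + 3136 * sqrt(9823)/191301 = 2.98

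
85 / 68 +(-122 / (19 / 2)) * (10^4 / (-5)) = 1952095 / 76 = 25685.46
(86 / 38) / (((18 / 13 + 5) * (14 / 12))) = 3354 / 11039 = 0.30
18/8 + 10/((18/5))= 5.03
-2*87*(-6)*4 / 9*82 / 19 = 38048 / 19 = 2002.53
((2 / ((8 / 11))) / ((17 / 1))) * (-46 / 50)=-253 / 1700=-0.15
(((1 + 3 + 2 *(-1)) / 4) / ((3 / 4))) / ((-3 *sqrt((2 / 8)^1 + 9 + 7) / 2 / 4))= -32 *sqrt(65) / 585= -0.44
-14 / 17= -0.82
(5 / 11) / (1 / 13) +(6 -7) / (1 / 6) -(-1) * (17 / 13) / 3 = 148 / 429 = 0.34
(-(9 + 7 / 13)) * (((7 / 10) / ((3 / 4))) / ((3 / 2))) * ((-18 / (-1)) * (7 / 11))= -48608 / 715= -67.98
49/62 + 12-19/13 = 9131/806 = 11.33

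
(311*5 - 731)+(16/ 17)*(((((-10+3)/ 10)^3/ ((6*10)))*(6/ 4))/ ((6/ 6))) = 35019657/ 42500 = 823.99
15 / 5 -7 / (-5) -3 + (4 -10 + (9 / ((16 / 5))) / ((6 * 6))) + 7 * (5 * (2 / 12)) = 1259 / 960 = 1.31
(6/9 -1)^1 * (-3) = 1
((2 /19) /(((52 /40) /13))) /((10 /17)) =34 /19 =1.79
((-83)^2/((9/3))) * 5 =34445/3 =11481.67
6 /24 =0.25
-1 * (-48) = 48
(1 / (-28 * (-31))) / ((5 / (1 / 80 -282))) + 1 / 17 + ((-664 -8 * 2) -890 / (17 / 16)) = -8957796303 / 5902400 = -1517.65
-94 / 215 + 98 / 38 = 8749 / 4085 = 2.14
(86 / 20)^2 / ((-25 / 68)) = -31433 / 625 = -50.29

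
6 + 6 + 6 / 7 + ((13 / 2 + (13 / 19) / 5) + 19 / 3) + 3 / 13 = 1351633 / 51870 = 26.06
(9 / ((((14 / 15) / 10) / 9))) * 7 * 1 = 6075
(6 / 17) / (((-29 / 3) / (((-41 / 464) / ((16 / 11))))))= 4059 / 1830016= 0.00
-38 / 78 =-19 / 39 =-0.49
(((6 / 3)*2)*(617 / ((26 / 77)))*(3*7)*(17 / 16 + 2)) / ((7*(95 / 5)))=6983823 / 1976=3534.32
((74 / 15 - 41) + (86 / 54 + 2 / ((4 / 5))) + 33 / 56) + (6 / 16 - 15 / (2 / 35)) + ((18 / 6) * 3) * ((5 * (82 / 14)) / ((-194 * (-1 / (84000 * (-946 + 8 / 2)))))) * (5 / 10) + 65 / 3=-19708906273999 / 366660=-53752539.88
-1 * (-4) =4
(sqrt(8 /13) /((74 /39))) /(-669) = -sqrt(26) /8251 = -0.00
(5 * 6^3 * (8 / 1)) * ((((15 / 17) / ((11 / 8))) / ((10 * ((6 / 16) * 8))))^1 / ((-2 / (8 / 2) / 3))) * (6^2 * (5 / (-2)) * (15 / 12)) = 23328000 / 187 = 124748.66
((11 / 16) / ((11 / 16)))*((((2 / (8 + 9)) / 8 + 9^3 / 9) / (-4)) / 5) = -5509 / 1360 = -4.05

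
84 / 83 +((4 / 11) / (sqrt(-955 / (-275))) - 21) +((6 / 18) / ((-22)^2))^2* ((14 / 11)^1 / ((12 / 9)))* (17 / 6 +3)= -153897738449 / 7699526208 +4* sqrt(10505) / 2101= -19.79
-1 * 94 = -94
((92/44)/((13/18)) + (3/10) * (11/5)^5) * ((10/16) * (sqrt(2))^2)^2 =82028379/2860000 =28.68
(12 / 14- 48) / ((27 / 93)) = -3410 / 21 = -162.38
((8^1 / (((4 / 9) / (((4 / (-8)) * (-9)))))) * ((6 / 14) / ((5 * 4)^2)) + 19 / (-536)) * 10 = 9631 / 18760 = 0.51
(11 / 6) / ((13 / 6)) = 11 / 13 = 0.85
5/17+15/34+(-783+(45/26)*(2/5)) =-345455/442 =-781.57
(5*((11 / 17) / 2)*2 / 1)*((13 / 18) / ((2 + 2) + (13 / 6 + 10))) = 715 / 4947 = 0.14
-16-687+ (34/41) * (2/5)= -144047/205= -702.67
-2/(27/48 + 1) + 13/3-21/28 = 691/300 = 2.30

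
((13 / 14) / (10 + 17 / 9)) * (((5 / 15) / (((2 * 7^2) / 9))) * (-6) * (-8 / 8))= 0.01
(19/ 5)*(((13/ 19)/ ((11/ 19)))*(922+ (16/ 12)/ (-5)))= 3415022/ 825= 4139.42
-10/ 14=-5/ 7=-0.71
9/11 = 0.82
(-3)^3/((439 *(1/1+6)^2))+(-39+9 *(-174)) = -34525182/21511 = -1605.00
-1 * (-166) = 166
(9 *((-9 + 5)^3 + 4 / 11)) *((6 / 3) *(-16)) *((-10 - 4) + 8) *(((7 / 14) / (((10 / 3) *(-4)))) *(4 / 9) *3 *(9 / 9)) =60480 / 11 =5498.18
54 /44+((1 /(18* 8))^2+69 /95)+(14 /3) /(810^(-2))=66346553949589 /21669120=3061801.95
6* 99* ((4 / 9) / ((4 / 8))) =528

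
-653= -653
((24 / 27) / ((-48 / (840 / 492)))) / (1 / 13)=-455 / 1107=-0.41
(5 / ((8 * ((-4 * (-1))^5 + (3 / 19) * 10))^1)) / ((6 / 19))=1805 / 935328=0.00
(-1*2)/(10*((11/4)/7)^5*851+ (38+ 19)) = -17210368/1175767493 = -0.01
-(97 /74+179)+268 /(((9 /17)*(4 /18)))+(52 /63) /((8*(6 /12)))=9780389 /4662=2097.90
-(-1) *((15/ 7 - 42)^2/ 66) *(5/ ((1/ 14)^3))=3632580/ 11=330234.55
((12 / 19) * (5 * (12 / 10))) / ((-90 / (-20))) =16 / 19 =0.84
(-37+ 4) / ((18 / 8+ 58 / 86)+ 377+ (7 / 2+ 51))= -0.08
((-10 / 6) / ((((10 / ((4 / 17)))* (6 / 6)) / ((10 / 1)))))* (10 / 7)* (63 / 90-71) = 14060 / 357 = 39.38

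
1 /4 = 0.25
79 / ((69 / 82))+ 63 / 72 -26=37955 / 552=68.76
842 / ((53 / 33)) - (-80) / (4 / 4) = 32026 / 53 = 604.26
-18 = -18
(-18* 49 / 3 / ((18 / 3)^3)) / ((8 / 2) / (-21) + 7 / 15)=-1715 / 348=-4.93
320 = 320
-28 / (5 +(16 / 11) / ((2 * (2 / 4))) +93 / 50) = -15400 / 4573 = -3.37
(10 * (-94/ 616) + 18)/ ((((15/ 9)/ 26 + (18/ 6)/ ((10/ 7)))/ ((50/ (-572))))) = -951375/ 1429736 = -0.67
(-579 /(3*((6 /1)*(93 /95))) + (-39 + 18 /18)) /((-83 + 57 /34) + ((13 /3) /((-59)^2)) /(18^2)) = 126349167762 /145009715839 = 0.87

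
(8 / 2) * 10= 40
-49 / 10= -4.90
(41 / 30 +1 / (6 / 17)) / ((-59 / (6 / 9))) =-14 / 295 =-0.05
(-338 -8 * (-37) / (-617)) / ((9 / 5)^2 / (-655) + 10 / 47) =-160730024250 / 98684831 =-1628.72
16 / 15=1.07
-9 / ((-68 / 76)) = 171 / 17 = 10.06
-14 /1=-14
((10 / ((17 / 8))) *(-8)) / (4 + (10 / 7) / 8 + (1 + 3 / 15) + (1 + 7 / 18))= -806400 / 144959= -5.56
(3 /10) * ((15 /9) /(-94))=-1 /188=-0.01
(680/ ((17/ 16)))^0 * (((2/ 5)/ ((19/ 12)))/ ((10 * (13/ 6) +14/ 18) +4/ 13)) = 1404/ 126445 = 0.01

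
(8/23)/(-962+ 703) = -8/5957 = -0.00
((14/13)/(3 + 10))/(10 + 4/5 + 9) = 70/16731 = 0.00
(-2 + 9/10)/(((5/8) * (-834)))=0.00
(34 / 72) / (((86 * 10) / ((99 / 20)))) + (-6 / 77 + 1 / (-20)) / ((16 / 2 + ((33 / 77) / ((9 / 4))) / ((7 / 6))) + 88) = 618603 / 445755200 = 0.00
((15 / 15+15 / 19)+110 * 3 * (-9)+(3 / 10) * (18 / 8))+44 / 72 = -20293763 / 6840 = -2966.92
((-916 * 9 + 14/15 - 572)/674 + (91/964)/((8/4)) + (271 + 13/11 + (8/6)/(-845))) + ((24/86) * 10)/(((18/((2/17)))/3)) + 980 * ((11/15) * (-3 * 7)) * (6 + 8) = -186326840363499117/882945092744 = -211028.80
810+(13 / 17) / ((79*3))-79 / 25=806.84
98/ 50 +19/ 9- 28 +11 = -2909/ 225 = -12.93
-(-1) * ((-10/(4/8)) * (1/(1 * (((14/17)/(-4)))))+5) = 715/7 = 102.14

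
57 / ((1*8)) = 57 / 8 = 7.12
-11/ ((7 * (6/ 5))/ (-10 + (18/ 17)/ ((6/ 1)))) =9185/ 714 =12.86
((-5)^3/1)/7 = -125/7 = -17.86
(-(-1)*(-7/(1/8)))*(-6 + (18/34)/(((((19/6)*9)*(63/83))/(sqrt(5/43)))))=336 -1328*sqrt(215)/41667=335.53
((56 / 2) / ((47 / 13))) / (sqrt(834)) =0.27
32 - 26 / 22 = 339 / 11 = 30.82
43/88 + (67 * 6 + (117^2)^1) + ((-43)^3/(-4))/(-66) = 13790.33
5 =5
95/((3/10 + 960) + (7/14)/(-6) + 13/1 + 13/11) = 62700/643103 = 0.10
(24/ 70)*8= 2.74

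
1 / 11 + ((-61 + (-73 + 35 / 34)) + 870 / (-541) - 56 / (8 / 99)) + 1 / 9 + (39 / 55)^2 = -414079137209 / 500776650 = -826.87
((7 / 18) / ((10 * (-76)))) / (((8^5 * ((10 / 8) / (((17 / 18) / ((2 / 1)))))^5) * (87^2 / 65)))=-129206987 / 125218097808998400000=-0.00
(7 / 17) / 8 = 7 / 136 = 0.05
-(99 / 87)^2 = -1089 / 841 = -1.29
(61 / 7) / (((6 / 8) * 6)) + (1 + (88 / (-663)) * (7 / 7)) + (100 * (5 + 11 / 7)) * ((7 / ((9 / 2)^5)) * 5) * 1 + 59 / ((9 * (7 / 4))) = 1736909273 / 91348803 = 19.01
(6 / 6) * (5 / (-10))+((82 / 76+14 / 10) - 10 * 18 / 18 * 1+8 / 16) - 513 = -98899 / 190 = -520.52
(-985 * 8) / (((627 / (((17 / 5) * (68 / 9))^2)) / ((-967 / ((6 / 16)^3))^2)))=-516255571245191397376 / 185118615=-2788782593501.96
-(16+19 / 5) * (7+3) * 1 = -198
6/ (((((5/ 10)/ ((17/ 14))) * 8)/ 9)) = 459/ 28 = 16.39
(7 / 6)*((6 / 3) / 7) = 1 / 3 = 0.33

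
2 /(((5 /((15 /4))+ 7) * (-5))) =-6 /125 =-0.05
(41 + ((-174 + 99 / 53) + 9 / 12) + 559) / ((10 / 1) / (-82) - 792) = -3725547 / 6885124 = -0.54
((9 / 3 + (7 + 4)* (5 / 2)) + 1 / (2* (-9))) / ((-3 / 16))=-4384 / 27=-162.37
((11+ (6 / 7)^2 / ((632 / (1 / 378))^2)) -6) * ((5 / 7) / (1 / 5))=9710047368025 / 543762652608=17.86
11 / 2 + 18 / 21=89 / 14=6.36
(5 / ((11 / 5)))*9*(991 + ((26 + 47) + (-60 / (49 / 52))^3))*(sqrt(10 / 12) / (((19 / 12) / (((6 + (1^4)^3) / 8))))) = -1701345907350*sqrt(30) / 3512663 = -2652874.85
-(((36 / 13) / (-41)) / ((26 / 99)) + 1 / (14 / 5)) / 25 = -9697 / 2425150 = -0.00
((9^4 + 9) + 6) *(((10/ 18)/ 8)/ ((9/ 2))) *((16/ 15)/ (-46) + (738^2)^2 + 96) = 56082207636453536/ 1863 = 30103171034059.87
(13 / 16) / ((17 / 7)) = 91 / 272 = 0.33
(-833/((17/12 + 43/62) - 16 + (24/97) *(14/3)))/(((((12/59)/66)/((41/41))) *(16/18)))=43892153613/1838140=23878.57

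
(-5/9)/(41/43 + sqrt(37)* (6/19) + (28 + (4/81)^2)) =-462220450932555/23985220572123901 + 5040914518170* sqrt(37)/23985220572123901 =-0.02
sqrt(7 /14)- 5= -5 + sqrt(2) /2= -4.29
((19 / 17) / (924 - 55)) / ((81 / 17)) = 19 / 70389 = 0.00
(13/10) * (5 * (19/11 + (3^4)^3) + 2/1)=189990918/55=3454380.33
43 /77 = 0.56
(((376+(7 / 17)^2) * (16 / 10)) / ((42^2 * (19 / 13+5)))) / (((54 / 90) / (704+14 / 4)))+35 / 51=2021816815 / 32117148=62.95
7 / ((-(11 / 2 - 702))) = 2 / 199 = 0.01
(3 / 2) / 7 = 3 / 14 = 0.21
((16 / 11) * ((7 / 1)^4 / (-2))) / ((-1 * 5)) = 19208 / 55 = 349.24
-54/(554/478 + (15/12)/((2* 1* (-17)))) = -65008/1351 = -48.12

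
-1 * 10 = -10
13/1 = 13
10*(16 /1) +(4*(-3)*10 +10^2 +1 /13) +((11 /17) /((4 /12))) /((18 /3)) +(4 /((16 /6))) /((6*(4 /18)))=250217 /1768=141.53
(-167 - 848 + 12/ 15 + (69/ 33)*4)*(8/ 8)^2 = -55321/ 55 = -1005.84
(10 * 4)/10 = 4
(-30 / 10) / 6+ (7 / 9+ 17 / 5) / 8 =1 / 45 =0.02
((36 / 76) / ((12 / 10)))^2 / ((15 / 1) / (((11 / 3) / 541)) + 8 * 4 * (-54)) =275 / 856292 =0.00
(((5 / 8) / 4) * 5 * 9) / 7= 225 / 224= 1.00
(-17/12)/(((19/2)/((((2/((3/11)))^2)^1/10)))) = -2057/2565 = -0.80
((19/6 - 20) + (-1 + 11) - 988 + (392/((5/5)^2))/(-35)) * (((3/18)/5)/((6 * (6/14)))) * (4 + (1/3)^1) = -56.51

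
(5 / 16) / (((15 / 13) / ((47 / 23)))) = 611 / 1104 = 0.55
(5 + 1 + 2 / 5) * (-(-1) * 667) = 4268.80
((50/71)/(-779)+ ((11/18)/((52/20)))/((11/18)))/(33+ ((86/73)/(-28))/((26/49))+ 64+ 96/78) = 80561340/20607193147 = 0.00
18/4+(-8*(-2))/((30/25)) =107/6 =17.83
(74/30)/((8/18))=111/20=5.55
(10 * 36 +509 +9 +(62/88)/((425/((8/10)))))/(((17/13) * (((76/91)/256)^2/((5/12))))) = 2262418195960832/86071425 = 26285357.72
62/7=8.86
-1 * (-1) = 1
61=61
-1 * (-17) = 17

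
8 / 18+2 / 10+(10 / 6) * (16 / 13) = 1577 / 585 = 2.70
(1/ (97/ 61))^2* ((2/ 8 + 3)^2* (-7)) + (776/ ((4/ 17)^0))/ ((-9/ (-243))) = 3149795945/ 150544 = 20922.76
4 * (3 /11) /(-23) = -12 /253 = -0.05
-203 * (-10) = 2030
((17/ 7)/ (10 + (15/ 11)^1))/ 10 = 187/ 8750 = 0.02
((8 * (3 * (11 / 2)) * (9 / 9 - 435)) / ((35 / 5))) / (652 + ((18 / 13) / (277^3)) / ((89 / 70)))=-25156388892063 / 2004150239359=-12.55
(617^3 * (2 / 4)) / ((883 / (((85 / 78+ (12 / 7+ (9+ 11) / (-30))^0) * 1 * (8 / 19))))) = 76572546838 / 654303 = 117029.19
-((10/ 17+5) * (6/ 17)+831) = -240729/ 289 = -832.97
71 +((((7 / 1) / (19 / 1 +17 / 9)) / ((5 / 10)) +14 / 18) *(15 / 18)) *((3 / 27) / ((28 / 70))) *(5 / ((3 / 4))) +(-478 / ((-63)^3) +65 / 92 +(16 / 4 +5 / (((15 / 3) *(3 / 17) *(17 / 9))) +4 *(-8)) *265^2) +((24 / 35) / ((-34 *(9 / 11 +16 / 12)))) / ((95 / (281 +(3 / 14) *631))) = -362744163519635623379 / 206626946897700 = -1755551.10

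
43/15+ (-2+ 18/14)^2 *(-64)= -21893/735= -29.79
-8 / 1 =-8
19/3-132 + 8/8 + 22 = -308/3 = -102.67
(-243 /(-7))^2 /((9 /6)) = 39366 /49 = 803.39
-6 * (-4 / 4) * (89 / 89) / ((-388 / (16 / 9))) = -8 / 291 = -0.03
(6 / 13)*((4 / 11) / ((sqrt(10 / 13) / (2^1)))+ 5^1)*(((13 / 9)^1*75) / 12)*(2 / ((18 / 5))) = 50*sqrt(130) / 297+ 625 / 54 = 13.49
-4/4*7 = -7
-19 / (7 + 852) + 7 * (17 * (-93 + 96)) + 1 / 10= 3067299 / 8590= 357.08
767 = 767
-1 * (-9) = 9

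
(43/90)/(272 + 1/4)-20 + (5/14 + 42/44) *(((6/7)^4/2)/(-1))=-16762666138/823627035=-20.35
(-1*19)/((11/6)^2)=-684/121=-5.65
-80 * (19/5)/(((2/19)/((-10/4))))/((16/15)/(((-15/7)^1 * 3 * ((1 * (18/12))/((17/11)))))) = -40206375/952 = -42233.59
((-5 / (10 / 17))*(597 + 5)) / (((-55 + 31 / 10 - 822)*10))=5117 / 8739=0.59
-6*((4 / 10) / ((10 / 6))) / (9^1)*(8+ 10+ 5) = -92 / 25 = -3.68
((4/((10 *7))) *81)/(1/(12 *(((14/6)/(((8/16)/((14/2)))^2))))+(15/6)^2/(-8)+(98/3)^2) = 2286144/526681735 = 0.00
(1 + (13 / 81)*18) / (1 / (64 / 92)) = 560 / 207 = 2.71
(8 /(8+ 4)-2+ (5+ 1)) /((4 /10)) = 35 /3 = 11.67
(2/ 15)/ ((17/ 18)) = 12/ 85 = 0.14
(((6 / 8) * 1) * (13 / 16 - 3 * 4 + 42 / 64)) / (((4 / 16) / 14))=-442.31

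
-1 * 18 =-18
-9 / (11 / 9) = -81 / 11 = -7.36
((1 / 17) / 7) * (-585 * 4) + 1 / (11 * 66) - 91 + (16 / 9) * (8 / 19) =-541266631 / 4924458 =-109.91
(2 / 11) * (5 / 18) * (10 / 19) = 50 / 1881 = 0.03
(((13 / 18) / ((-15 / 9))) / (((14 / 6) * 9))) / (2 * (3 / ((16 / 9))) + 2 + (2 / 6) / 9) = -156 / 40915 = -0.00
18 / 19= 0.95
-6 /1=-6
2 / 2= 1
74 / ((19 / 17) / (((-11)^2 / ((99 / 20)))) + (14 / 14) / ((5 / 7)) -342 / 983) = 272055080 / 4036001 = 67.41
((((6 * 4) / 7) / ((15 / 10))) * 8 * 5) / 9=640 / 63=10.16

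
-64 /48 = -4 /3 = -1.33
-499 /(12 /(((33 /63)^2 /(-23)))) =60379 /121716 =0.50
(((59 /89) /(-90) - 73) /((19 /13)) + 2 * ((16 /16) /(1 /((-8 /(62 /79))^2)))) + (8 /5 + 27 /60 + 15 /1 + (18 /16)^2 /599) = 98072497279379 /560681596224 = 174.92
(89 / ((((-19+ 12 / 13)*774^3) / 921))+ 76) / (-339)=-2760469963681 / 12313150501320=-0.22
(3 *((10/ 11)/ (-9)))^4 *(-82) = -820000/ 1185921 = -0.69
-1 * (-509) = 509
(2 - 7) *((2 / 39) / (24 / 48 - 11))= 0.02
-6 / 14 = -3 / 7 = -0.43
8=8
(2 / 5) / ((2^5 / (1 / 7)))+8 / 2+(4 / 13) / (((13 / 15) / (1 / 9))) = 1147387 / 283920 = 4.04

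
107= 107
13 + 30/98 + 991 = 49211/49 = 1004.31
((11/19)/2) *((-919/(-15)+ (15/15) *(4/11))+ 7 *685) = 21088/15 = 1405.87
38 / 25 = 1.52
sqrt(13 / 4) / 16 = sqrt(13) / 32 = 0.11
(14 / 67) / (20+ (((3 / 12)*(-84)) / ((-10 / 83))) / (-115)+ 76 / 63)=1014300 / 95581597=0.01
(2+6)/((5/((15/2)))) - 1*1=11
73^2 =5329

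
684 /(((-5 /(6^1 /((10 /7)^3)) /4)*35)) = -100548 /3125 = -32.18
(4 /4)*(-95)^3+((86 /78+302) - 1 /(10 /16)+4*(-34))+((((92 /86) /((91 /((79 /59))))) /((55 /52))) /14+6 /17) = -3885792090622418 /4533073545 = -857209.14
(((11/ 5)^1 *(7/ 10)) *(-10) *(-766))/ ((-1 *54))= -29491/ 135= -218.45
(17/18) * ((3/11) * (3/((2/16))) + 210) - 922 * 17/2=-251872/33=-7632.48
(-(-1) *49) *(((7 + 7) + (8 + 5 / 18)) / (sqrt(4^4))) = 19649 / 288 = 68.23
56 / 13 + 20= 316 / 13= 24.31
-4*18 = -72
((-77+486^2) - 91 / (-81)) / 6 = 9562865 / 243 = 39353.35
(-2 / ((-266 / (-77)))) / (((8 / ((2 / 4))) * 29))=-11 / 8816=-0.00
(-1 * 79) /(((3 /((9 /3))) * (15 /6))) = -158 /5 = -31.60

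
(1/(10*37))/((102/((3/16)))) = 1/201280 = 0.00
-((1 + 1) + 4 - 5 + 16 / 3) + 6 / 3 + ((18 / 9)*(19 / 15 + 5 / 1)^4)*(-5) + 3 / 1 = -156163292 / 10125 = -15423.54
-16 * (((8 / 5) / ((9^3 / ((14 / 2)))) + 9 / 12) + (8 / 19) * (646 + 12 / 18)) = -302556884 / 69255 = -4368.74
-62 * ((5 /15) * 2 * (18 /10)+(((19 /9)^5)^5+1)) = -28853714152965815362192444728264508 /3589489938459262943851245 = -8038388363.71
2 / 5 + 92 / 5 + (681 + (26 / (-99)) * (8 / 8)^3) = 346271 / 495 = 699.54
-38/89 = -0.43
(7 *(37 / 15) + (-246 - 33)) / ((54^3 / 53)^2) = -5514067 / 185961834720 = -0.00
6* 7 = 42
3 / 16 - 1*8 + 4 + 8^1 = 67 / 16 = 4.19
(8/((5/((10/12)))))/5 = 4/15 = 0.27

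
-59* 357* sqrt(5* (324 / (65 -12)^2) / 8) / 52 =-189567* sqrt(10) / 5512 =-108.76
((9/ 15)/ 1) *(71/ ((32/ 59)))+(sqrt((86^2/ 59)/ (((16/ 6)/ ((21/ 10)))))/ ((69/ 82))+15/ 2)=1763 *sqrt(2065)/ 6785+13767/ 160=97.85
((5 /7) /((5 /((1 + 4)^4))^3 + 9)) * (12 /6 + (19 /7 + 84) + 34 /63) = 54912109375 /7751953566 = 7.08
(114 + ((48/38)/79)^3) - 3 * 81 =-129.00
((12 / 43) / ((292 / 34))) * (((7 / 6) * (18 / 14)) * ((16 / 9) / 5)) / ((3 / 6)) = 544 / 15695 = 0.03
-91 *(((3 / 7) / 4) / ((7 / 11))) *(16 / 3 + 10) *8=-13156 / 7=-1879.43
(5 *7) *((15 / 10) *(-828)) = -43470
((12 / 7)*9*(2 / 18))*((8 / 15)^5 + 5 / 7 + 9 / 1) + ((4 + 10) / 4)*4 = 381111254 / 12403125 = 30.73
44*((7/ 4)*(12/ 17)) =924/ 17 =54.35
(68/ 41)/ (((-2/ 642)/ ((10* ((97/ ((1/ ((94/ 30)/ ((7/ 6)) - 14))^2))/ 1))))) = -664058051712/ 10045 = -66108317.74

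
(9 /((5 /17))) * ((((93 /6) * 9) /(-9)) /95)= -4743 /950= -4.99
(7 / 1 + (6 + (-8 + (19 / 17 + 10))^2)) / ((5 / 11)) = 49.98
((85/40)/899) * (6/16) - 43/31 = -79757/57536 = -1.39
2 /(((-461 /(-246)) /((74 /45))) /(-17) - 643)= -206312 /66336223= -0.00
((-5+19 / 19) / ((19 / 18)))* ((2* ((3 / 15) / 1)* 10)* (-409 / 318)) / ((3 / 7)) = 45808 / 1007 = 45.49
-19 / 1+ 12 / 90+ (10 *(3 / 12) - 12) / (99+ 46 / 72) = -1020251 / 53805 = -18.96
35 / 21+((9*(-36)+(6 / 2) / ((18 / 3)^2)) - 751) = -4293 / 4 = -1073.25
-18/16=-1.12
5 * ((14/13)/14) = 5/13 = 0.38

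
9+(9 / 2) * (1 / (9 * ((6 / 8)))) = 29 / 3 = 9.67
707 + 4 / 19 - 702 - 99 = -1782 / 19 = -93.79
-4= -4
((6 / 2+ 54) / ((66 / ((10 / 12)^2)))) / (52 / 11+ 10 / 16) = 475 / 4239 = 0.11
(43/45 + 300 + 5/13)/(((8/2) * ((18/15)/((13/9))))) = 44071/486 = 90.68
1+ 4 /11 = 15 /11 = 1.36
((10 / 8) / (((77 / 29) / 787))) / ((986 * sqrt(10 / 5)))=3935 * sqrt(2) / 20944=0.27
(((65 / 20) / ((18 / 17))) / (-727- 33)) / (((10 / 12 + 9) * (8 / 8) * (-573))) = 221 / 308319840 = 0.00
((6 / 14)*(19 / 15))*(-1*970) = -526.57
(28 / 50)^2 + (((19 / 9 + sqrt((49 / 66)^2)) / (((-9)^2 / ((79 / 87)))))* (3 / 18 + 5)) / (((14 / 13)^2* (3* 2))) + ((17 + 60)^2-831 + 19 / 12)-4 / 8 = 5099.42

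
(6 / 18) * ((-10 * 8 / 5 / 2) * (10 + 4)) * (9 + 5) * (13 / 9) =-20384 / 27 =-754.96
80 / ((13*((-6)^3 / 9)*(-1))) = 10 / 39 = 0.26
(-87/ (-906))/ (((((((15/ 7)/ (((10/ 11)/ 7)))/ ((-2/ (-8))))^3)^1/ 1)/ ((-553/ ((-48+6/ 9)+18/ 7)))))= 112259/ 27204788160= 0.00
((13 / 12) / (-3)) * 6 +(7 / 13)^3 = -26503 / 13182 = -2.01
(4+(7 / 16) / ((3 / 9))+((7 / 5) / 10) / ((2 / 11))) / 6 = 811 / 800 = 1.01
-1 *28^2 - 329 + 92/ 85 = -94513/ 85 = -1111.92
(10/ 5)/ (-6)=-1/ 3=-0.33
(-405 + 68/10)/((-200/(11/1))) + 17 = 38901/1000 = 38.90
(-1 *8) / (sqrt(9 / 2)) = -8 *sqrt(2) / 3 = -3.77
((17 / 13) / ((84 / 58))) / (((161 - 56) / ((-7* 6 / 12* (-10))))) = 493 / 1638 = 0.30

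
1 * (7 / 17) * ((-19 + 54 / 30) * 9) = -5418 / 85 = -63.74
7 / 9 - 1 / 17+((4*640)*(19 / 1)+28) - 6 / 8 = 29784797 / 612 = 48667.97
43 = 43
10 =10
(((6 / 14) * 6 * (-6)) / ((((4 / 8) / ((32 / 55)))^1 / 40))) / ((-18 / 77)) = 3072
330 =330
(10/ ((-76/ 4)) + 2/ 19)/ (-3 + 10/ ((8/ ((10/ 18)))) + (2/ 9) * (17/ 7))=2016/ 8455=0.24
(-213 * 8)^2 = 2903616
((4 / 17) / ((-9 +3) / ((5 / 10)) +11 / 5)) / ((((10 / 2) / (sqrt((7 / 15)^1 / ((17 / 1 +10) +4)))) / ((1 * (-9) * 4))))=0.02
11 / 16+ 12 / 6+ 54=56.69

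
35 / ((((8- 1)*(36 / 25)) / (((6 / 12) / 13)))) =125 / 936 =0.13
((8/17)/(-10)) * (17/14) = -2/35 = -0.06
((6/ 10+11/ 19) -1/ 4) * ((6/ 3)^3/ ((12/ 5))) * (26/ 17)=4589/ 969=4.74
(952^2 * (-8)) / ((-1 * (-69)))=-7250432 / 69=-105078.72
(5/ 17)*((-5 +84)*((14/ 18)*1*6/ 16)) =2765/ 408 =6.78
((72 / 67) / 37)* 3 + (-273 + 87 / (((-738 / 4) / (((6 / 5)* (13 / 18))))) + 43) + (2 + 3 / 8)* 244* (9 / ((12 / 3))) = 39281364037 / 36590040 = 1073.55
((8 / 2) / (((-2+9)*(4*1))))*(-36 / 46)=-18 / 161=-0.11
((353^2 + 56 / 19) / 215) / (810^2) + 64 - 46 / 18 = 61.45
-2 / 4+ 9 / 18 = 0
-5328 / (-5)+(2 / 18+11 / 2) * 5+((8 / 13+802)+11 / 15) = 443899 / 234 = 1897.00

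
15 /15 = 1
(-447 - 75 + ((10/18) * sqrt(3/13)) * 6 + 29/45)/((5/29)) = -680369/225 + 58 * sqrt(39)/39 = -3014.57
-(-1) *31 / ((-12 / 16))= -124 / 3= -41.33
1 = 1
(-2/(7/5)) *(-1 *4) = 40/7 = 5.71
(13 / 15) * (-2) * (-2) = 52 / 15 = 3.47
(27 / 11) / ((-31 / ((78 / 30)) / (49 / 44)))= -17199 / 75020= -0.23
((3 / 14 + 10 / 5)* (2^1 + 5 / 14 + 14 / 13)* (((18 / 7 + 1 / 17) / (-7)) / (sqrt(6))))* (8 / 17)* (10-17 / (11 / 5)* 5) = 90965625* sqrt(6) / 14175161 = 15.72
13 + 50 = 63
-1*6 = -6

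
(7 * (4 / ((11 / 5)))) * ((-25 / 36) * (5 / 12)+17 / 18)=9905 / 1188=8.34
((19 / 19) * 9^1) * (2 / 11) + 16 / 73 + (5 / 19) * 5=48385 / 15257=3.17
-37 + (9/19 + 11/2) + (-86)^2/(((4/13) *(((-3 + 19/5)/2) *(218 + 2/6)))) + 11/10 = 6105679/24890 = 245.31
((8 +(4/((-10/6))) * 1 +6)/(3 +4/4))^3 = 24389/1000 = 24.39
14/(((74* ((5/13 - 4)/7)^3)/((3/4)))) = -15824991/15365804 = -1.03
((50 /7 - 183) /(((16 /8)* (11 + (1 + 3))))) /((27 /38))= -23389 /2835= -8.25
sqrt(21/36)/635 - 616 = -616 +sqrt(21)/3810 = -616.00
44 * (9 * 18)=7128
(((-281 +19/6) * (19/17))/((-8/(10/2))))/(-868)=-158365/708288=-0.22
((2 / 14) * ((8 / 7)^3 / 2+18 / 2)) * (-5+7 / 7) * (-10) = 133720 / 2401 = 55.69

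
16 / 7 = 2.29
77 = 77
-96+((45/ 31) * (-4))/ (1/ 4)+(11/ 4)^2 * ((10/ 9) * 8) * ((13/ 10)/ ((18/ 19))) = -271007/ 10044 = -26.98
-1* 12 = -12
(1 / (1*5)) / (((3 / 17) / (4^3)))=1088 / 15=72.53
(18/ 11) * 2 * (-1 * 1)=-36/ 11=-3.27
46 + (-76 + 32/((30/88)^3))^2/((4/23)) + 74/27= 35063348481128/11390625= 3078263.79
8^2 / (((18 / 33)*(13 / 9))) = 1056 / 13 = 81.23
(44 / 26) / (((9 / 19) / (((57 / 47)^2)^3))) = 1592879438898 / 140129799277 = 11.37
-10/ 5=-2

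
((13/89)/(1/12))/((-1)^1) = -156/89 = -1.75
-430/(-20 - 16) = 215/18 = 11.94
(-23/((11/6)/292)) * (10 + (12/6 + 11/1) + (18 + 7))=-1934208/11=-175837.09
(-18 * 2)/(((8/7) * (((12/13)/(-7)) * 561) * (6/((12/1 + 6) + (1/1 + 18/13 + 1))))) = 6811/4488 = 1.52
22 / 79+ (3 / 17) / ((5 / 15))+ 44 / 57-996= -76123859 / 76551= -994.42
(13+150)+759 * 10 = 7753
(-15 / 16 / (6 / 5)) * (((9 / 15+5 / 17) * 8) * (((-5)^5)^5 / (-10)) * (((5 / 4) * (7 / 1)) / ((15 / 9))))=-118911266326904296875 / 136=-874347546521355124.08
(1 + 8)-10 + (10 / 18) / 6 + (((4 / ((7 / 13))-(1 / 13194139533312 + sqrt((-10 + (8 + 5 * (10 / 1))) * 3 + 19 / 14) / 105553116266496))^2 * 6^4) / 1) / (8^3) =138.78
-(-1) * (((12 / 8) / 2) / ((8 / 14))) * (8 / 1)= 21 / 2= 10.50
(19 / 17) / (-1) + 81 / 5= 1282 / 85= 15.08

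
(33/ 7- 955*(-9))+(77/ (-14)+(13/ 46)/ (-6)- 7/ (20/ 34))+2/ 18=248717323/ 28980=8582.38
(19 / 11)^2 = 361 / 121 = 2.98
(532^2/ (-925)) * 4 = -1132096/ 925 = -1223.89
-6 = -6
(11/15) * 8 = 88/15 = 5.87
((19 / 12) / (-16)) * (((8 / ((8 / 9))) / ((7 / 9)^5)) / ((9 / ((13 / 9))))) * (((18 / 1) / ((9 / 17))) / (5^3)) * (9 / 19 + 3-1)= -22716369 / 67228000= -0.34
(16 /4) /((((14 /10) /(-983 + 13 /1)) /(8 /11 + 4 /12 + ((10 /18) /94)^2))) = -40498930750 /13777533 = -2939.49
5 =5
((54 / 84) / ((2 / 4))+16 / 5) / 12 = 157 / 420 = 0.37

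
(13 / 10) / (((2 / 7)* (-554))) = -91 / 11080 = -0.01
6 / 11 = 0.55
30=30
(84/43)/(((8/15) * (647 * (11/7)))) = 2205/612062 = 0.00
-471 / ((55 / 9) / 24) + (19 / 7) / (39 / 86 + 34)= -2110016506 / 1140755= -1849.67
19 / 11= 1.73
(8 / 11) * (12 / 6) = 16 / 11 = 1.45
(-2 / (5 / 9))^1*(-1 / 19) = 18 / 95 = 0.19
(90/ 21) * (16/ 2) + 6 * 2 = 324/ 7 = 46.29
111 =111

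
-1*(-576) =576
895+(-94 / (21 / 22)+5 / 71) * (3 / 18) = 7859947 / 8946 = 878.60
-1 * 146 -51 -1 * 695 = -892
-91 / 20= -4.55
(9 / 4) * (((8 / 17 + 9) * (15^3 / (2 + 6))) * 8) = 4890375 / 68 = 71917.28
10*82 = 820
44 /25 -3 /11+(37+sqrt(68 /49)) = 2 * sqrt(17) /7+10584 /275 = 39.67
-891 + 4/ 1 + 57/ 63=-18608/ 21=-886.10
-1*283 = -283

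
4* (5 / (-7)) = -20 / 7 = -2.86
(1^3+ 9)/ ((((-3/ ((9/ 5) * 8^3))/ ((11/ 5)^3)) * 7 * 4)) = -1022208/ 875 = -1168.24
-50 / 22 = -25 / 11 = -2.27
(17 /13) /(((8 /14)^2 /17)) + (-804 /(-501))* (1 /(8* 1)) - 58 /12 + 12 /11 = 73981319 /1146288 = 64.54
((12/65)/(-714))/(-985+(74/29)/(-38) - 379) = 1102/5813633735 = 0.00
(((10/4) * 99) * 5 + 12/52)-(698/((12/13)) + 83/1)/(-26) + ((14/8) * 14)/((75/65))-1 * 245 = 816067/780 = 1046.24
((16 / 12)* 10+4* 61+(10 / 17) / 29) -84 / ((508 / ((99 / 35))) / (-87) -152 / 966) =295.16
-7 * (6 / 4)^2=-63 / 4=-15.75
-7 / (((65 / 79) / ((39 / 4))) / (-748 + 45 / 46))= 61965.45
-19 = -19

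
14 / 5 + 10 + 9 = 109 / 5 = 21.80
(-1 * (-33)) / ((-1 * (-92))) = 33 / 92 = 0.36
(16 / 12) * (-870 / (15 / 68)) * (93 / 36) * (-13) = 1589432 / 9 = 176603.56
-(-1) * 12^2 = 144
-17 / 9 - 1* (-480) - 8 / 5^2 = 107503 / 225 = 477.79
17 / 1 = 17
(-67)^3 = -300763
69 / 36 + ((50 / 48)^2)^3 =610421329 / 191102976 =3.19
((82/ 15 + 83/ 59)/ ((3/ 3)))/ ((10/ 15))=10.31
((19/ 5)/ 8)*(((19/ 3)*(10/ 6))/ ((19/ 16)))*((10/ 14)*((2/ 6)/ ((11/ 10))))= 0.91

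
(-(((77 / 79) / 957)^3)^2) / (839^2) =-117649 / 74199671936664716221832221569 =-0.00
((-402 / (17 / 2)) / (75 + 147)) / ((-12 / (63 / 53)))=1407 / 66674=0.02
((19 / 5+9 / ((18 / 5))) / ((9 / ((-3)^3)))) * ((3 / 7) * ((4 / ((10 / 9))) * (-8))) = 5832 / 25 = 233.28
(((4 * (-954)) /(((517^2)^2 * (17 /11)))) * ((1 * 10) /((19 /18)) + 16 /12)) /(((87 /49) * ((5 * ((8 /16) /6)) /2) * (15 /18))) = -167537664 /138266615079175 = -0.00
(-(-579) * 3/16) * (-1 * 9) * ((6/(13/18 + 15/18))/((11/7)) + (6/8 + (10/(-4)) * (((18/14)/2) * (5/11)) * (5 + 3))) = 12709629/4928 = 2579.06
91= 91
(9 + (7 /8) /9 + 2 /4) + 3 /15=3527 /360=9.80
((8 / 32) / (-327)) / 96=-1 / 125568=-0.00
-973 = -973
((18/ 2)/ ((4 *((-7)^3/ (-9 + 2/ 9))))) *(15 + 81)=1896/ 343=5.53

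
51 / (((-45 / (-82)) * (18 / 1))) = 697 / 135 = 5.16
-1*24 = -24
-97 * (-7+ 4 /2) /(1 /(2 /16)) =485 /8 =60.62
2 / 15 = 0.13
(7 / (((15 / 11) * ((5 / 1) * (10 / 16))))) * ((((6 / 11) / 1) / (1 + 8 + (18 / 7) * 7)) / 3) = 0.01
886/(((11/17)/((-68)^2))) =69646688/11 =6331517.09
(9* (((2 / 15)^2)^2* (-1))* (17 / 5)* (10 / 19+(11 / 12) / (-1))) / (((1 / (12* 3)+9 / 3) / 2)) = 48416 / 19415625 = 0.00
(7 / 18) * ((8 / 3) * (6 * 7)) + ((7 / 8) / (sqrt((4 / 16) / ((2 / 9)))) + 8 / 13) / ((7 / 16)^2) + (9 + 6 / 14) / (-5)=64 * sqrt(2) / 21 + 1286626 / 28665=49.19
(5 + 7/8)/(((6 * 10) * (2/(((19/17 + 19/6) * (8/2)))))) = 0.84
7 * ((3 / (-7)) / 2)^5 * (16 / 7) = -243 / 33614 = -0.01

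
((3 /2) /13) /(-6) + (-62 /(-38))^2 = 49611 /18772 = 2.64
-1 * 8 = -8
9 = 9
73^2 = 5329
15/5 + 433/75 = 658/75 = 8.77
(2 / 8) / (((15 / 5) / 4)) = 1 / 3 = 0.33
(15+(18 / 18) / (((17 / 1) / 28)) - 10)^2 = 12769 / 289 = 44.18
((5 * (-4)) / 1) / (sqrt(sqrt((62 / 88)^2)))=-40 * sqrt(341) / 31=-23.83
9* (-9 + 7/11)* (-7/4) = 1449/11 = 131.73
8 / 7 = 1.14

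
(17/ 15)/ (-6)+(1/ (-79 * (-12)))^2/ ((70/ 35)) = -565849/ 2995680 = -0.19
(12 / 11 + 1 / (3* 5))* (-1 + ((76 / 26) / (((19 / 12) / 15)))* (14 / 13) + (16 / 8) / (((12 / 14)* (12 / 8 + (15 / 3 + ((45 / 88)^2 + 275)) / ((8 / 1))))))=1266196206983 / 37866820563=33.44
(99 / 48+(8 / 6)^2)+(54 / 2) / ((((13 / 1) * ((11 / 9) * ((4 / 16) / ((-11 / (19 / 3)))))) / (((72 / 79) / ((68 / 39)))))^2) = 492307387729 / 93760889616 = 5.25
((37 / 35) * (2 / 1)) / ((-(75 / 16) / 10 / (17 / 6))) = -20128 / 1575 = -12.78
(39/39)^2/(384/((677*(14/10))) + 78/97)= 459683/555882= 0.83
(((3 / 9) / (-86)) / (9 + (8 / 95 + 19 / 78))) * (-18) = 22230 / 2972117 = 0.01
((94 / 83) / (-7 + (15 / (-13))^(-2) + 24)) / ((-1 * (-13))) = 10575 / 2154763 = 0.00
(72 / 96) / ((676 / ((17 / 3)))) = 17 / 2704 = 0.01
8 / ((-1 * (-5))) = 8 / 5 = 1.60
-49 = -49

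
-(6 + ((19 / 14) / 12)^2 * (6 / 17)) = -6.00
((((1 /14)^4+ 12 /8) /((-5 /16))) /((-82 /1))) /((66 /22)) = 11525 /590646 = 0.02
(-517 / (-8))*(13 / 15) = 6721 / 120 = 56.01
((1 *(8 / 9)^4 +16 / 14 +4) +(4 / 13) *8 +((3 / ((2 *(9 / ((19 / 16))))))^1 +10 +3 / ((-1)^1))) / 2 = 294735083 / 38211264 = 7.71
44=44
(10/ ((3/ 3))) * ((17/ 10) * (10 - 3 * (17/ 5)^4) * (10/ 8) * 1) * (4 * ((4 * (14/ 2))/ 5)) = -186068.78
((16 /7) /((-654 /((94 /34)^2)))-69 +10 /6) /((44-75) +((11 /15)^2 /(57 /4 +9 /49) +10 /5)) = 9454536247050 /4065158783063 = 2.33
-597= -597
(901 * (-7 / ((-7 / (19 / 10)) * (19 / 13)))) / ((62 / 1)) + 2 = 12953 / 620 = 20.89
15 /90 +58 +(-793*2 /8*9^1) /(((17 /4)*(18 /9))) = -7739 /51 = -151.75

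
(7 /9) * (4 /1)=28 /9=3.11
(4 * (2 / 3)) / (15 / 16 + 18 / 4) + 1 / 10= 1541 / 2610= 0.59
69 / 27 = 23 / 9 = 2.56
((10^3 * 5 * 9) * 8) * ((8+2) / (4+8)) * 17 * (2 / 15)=680000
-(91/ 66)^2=-8281/ 4356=-1.90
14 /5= 2.80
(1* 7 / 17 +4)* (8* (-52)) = -31200 / 17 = -1835.29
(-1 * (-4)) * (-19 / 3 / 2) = -38 / 3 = -12.67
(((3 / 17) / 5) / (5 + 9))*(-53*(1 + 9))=-159 / 119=-1.34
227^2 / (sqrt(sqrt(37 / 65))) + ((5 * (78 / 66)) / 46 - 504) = -254959 / 506 + 51529 * 37^(3 / 4) * 65^(1 / 4) / 37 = 58820.02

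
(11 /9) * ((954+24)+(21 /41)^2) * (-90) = -180890490 /1681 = -107608.86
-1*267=-267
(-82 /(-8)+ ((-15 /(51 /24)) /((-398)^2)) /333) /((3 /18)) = 3063810527 /49818058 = 61.50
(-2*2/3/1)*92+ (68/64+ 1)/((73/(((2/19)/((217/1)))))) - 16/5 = -4545986321/36117480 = -125.87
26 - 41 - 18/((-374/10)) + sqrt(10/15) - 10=-4585/187 + sqrt(6)/3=-23.70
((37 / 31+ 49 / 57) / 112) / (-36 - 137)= -907 / 8559348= -0.00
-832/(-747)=1.11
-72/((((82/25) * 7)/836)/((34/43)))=-25581600/12341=-2072.90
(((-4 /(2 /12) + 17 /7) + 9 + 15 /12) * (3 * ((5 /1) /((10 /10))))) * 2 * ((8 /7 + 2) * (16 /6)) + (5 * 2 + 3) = -138843 /49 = -2833.53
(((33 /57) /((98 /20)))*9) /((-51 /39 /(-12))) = 9.76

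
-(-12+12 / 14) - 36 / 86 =3228 / 301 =10.72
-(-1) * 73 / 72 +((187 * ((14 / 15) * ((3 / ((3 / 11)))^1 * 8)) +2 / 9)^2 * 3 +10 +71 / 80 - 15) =7643278530439 / 10800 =707710975.04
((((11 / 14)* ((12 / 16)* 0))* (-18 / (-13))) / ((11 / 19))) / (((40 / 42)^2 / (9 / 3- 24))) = 0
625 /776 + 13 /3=11963 /2328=5.14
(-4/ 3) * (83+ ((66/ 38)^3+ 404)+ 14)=-4629728/ 6859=-674.99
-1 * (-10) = 10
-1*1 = -1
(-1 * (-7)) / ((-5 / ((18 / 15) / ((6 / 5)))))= -7 / 5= -1.40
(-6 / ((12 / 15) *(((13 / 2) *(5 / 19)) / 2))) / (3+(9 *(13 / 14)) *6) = -133 / 806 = -0.17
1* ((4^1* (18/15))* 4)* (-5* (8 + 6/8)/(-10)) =84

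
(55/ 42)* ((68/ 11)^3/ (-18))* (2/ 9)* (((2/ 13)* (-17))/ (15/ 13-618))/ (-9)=26726720/ 14854307391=0.00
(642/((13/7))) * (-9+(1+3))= -22470/13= -1728.46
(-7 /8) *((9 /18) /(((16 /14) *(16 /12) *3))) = -49 /512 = -0.10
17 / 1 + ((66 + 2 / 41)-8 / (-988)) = 841117 / 10127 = 83.06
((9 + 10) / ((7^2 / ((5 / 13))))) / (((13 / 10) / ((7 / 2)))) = 475 / 1183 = 0.40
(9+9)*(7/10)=63/5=12.60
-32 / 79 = -0.41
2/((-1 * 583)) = -2/583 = -0.00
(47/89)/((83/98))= 4606/7387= 0.62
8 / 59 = 0.14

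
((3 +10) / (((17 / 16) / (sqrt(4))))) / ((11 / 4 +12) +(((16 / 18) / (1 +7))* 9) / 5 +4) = 8320 / 6443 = 1.29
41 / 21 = 1.95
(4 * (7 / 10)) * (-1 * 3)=-42 / 5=-8.40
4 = 4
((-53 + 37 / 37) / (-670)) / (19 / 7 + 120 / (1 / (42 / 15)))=182 / 794285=0.00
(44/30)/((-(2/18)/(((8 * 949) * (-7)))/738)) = 2588537952/5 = 517707590.40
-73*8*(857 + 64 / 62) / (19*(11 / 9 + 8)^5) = -917256300984 / 2320094938727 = -0.40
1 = 1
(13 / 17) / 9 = 0.08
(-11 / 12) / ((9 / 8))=-22 / 27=-0.81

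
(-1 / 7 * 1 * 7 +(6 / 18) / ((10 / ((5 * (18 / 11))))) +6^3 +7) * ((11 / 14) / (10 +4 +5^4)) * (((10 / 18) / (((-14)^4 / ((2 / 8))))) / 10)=815 / 8248068864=0.00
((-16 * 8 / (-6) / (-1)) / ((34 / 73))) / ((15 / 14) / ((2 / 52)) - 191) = 8176 / 29121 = 0.28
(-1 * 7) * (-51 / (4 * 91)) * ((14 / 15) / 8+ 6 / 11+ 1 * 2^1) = 29869 / 11440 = 2.61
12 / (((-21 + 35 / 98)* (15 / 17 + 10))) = -168 / 3145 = -0.05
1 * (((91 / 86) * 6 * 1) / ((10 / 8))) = 1092 / 215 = 5.08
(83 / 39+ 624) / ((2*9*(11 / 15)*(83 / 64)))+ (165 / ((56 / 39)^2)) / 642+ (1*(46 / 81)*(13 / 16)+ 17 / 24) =24433411883611 / 645192003456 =37.87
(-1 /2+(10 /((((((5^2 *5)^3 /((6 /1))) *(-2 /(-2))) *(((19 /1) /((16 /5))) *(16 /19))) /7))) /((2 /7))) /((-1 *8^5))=1952537 /128000000000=0.00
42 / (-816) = -7 / 136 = -0.05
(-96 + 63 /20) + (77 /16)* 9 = -3963 /80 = -49.54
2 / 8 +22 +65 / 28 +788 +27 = 5877 / 7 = 839.57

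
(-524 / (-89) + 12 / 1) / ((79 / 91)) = 144872 / 7031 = 20.60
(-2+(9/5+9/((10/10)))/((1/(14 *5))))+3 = 757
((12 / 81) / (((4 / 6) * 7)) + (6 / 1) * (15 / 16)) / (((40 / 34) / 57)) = 920873 / 3360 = 274.07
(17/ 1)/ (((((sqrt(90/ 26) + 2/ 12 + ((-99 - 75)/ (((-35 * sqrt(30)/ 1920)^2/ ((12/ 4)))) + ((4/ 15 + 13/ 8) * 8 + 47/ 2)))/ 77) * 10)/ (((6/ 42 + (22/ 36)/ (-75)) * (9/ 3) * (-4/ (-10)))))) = -971939468420921/ 2403341119643740875 - 571560451 * sqrt(65)/ 320445482619165450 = -0.00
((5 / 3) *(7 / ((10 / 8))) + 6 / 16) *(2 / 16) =233 / 192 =1.21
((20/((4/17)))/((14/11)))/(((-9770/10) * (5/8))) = -748/6839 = -0.11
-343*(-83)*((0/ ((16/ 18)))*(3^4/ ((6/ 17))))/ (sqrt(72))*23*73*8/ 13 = 0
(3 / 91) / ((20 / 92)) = 69 / 455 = 0.15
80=80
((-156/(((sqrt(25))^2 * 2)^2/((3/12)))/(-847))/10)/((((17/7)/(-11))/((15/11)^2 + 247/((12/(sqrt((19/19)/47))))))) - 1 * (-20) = 452539649/22627000 - 3211 * sqrt(47)/878900000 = 20.00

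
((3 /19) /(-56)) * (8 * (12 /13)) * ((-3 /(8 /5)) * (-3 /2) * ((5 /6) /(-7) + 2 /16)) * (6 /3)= -135 /193648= -0.00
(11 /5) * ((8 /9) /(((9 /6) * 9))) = 176 /1215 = 0.14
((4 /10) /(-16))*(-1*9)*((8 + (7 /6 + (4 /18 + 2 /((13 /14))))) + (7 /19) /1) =52957 /19760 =2.68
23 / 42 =0.55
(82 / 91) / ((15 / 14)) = 164 / 195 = 0.84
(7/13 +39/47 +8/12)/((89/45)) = 55950/54379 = 1.03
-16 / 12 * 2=-8 / 3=-2.67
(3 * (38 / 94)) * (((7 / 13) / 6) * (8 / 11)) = 532 / 6721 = 0.08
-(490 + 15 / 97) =-47545 / 97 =-490.15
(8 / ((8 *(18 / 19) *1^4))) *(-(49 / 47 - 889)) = 396473 / 423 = 937.29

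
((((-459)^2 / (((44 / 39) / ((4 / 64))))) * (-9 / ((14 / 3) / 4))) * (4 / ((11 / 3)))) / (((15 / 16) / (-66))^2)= -85189283712 / 175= -486795906.93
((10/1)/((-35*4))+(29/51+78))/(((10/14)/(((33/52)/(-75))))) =-616517/663000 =-0.93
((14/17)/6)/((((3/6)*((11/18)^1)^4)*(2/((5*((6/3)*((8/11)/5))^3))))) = 1003290624/8282047675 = 0.12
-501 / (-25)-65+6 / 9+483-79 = 26978 / 75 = 359.71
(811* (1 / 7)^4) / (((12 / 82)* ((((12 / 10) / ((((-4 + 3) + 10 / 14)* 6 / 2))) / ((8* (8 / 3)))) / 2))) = -10640320 / 151263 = -70.34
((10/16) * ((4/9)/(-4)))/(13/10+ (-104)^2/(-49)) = 1225/3870828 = 0.00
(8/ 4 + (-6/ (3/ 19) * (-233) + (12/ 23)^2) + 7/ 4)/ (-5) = -3748715/ 2116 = -1771.60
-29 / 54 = -0.54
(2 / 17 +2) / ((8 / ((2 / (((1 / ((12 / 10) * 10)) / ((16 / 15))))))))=576 / 85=6.78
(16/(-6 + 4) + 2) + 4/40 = -59/10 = -5.90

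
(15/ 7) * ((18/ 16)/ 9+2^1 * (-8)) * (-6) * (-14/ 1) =-2857.50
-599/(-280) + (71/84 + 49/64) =25201/6720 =3.75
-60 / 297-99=-9821 / 99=-99.20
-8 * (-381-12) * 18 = 56592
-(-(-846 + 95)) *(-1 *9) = 6759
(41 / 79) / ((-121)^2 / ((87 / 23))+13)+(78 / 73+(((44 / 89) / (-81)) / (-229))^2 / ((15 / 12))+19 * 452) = 228056165338772206203728567 / 26551908623426021959590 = 8589.07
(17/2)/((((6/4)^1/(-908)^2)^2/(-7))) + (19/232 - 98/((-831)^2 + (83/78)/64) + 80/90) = -129385310007397242434678863/7197921882360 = -17975370130715.47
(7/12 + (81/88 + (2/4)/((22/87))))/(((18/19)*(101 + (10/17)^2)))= 5046229/139181328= 0.04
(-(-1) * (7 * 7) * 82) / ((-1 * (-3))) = 4018 / 3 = 1339.33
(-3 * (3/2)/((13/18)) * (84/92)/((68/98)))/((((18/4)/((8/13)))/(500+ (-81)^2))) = -22745016/2873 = -7916.82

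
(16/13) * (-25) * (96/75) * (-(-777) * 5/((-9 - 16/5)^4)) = -1243200000/179995933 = -6.91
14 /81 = 0.17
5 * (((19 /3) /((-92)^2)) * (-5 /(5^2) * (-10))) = 95 /12696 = 0.01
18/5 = 3.60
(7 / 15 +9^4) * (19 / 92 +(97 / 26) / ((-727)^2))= 1284910282475 / 948181026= 1355.13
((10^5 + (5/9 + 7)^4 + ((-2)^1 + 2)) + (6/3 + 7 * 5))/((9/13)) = 8810413729/59049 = 149205.13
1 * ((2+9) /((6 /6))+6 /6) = 12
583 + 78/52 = 1169/2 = 584.50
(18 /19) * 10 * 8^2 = 11520 /19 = 606.32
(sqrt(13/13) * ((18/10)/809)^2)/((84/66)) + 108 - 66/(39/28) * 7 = -666130750217/2977888550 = -223.69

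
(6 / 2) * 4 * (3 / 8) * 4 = 18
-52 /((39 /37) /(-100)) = 14800 /3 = 4933.33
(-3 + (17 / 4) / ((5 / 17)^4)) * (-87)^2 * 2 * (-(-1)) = 10690130133 / 1250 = 8552104.11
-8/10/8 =-1/10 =-0.10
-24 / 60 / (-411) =0.00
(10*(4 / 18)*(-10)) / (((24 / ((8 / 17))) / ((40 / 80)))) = -100 / 459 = -0.22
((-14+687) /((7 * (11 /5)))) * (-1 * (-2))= 6730 /77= 87.40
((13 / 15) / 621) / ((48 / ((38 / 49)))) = 247 / 10954440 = 0.00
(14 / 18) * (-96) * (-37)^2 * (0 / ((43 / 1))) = 0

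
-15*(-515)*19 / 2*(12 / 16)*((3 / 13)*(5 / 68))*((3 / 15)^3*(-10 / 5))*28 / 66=-123291 / 19448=-6.34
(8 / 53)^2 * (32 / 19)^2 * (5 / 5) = 65536 / 1014049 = 0.06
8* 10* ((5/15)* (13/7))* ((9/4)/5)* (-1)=-156/7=-22.29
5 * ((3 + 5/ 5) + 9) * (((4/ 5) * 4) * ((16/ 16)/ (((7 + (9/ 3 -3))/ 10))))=2080/ 7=297.14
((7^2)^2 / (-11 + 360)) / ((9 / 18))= 4802 / 349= 13.76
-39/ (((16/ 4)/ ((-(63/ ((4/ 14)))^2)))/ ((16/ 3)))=2528253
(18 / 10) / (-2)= -9 / 10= -0.90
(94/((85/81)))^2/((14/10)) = 57972996/10115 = 5731.39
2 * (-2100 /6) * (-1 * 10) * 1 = 7000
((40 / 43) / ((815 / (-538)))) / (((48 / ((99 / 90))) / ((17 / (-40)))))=50303 / 8410800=0.01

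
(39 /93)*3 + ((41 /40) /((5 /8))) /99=97796 /76725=1.27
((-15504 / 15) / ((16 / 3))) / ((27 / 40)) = -2584 / 9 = -287.11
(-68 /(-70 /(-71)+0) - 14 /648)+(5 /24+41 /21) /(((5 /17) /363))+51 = 60073889 /22680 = 2648.76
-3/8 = -0.38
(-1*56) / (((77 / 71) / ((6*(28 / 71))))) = -1344 / 11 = -122.18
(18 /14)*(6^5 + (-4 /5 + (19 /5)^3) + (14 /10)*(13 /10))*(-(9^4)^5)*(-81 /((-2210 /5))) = -17353393538950366528299391917 /773500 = -22434897917195043992630.11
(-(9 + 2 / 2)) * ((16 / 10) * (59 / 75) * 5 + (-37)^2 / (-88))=61139 / 660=92.63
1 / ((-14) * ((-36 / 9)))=1 / 56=0.02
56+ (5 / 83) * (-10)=4598 / 83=55.40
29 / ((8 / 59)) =1711 / 8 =213.88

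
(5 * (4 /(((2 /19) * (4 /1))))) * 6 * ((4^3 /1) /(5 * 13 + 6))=18240 /71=256.90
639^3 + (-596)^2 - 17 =261272318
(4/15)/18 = 2/135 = 0.01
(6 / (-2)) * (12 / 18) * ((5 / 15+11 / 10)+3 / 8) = -217 / 60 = -3.62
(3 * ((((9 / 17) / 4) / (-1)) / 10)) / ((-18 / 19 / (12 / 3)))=57 / 340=0.17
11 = 11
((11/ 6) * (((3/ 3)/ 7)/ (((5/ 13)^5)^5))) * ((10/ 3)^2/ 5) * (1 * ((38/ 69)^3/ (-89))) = -8518385267386983210165652465554512/ 329366319715976715087890625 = -25862951.85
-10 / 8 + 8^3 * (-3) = -1537.25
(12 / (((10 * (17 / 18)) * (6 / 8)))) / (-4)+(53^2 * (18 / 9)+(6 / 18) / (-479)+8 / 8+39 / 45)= 228795599 / 40715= 5619.44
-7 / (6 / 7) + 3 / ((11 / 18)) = -215 / 66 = -3.26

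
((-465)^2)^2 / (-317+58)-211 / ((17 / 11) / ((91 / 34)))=-27023433564899 / 149702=-180514846.59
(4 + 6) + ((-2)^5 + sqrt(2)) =-22 + sqrt(2) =-20.59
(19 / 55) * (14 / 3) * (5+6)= 266 / 15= 17.73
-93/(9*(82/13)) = -403/246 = -1.64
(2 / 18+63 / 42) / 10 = 0.16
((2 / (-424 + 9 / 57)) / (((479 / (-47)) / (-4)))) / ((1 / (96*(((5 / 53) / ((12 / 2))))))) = -571520 / 204441511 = -0.00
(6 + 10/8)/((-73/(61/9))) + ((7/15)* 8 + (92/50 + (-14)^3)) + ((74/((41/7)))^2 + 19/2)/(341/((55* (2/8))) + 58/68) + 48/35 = -1315413963387877/481636253700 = -2731.14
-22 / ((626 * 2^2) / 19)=-209 / 1252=-0.17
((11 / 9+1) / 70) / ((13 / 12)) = 8 / 273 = 0.03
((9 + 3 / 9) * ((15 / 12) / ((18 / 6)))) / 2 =35 / 18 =1.94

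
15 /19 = 0.79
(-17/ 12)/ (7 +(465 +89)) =-1/ 396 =-0.00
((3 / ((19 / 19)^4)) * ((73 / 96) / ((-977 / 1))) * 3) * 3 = -657 / 31264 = -0.02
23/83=0.28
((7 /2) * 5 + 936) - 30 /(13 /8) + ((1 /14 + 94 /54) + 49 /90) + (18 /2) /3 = 23105507 /24570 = 940.40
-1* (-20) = 20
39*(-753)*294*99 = -854755902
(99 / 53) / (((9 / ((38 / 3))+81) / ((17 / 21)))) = 0.02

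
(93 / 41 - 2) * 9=99 / 41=2.41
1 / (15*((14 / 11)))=11 / 210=0.05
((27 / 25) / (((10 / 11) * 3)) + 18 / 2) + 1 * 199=52099 / 250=208.40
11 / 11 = 1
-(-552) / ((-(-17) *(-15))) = -184 / 85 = -2.16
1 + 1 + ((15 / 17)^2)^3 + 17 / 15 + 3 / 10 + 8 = 8620904917 / 724127070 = 11.91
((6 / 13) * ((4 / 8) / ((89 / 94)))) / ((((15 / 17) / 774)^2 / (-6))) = -32548997232 / 28925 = -1125289.45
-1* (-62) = 62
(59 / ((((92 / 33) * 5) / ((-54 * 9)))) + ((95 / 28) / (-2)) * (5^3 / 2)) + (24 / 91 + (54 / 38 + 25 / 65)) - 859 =-9607723767 / 3181360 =-3020.01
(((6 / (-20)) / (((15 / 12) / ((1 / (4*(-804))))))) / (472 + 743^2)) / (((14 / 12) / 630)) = 27 / 370189070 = 0.00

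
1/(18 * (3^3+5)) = 1/576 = 0.00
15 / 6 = 5 / 2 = 2.50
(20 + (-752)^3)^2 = 180845206874784144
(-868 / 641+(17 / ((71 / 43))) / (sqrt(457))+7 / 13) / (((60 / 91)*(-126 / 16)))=13594 / 86535- 19006*sqrt(457) / 4380345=0.06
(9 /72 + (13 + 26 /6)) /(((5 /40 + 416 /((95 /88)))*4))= 39805 /3515508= 0.01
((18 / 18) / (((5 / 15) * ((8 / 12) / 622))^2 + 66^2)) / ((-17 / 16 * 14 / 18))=-1128153744 / 4061071440083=-0.00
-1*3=-3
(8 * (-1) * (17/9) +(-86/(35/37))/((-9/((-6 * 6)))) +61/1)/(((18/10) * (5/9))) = -100097/315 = -317.77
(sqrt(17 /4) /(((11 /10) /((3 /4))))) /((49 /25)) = 375*sqrt(17) /2156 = 0.72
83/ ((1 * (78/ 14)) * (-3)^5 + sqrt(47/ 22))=-121135014/ 1975895335 - 4067 * sqrt(1034)/ 1975895335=-0.06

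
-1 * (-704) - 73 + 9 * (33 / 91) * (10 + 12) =63955 / 91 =702.80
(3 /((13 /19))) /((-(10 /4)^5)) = -1824 /40625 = -0.04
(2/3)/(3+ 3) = 1/9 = 0.11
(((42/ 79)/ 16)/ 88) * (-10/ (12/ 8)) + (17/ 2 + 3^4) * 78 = 97063789/ 13904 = 6981.00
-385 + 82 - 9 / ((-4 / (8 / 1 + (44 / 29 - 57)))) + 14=-395.84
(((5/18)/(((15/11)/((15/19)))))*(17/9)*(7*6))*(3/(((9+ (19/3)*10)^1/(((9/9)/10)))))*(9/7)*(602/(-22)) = -2193/1178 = -1.86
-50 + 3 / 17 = -49.82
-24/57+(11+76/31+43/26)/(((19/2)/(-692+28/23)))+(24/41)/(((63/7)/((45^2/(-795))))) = -420561829456/382689203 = -1098.96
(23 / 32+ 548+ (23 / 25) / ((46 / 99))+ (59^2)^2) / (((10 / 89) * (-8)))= -862795312951 / 64000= -13481176.76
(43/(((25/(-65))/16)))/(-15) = 8944/75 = 119.25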